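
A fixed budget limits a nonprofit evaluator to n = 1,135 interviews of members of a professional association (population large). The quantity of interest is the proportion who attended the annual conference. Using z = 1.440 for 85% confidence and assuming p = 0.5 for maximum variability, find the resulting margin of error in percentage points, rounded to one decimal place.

SE(p̂) = √[p(1−p)/n] = √[0.2500/1135] = 0.01484.
E = z × SE = 1.440 × 0.01484 = 0.02137, or 2.1 percentage points.

2.1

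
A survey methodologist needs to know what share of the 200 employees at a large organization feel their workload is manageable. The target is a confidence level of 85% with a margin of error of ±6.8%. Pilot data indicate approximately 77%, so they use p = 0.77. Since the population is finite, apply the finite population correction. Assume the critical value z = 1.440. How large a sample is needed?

58

Unadjusted: n₀ = 1.440² × 0.77 × 0.23 / 0.068² ≈ 79.42, so n₀ = 80.
Finite population correction with N = 200: n = n₀ / (1 + (n₀−1)/N) = 80 / (1 + 79/200) = 80 / 1.3950 ≈ 57.35.
Rounding up, n = 58.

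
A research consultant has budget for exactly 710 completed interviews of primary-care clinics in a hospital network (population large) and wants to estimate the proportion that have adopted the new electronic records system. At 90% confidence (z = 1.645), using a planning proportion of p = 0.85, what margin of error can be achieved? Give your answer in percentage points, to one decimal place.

SE(p̂) = √[p(1−p)/n] = √[0.1275/710] = 0.01340.
E = z × SE = 1.645 × 0.01340 = 0.02204, or 2.2 percentage points.

2.2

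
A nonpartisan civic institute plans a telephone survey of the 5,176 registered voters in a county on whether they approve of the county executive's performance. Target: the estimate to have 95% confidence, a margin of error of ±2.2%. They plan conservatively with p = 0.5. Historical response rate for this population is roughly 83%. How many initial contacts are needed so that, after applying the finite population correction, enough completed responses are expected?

For 95% confidence, z = 1.96.
Completed interviews needed (unadjusted): n₀ = 1.96² × 0.2500 / 0.022² ≈ 1984.30 → 1985.
FPC for N = 5,176: n = 1985 / (1 + 1984/5176) = 1985 / 1.3833 ≈ 1434.97 → 1435.
At an 83% response rate, contacts needed = 1435 / 0.83 ≈ 1728.92 → 1729.

1729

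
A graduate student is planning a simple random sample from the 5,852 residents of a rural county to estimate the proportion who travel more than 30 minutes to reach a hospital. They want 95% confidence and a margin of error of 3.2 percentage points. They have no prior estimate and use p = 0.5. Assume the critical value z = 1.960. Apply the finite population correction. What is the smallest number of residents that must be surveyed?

809

Unadjusted: n₀ = 1.960² × 0.50 × 0.50 / 0.032² ≈ 937.89, so n₀ = 938.
Finite population correction with N = 5,852: n = n₀ / (1 + (n₀−1)/N) = 938 / (1 + 937/5852) = 938 / 1.1601 ≈ 808.54.
Rounding up, n = 809.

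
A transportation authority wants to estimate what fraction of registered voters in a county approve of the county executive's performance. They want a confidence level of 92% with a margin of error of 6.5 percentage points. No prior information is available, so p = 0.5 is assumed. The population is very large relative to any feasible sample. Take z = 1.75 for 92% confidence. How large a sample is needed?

182

With p = 0.5, p(1−p) = 0.25.
n = z²·p(1−p)/E² = 1.75² × 0.2500 / 0.065² = 3.0625 × 0.2500 / 0.004225 ≈ 181.21.
Rounding up gives n = 182.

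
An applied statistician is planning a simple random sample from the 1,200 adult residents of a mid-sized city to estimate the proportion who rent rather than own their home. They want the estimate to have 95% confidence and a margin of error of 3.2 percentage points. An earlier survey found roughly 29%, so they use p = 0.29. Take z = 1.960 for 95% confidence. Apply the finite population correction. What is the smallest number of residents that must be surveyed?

Unadjusted: n₀ = 1.960² × 0.29 × 0.71 / 0.032² ≈ 772.45, so n₀ = 773.
Finite population correction with N = 1,200: n = n₀ / (1 + (n₀−1)/N) = 773 / (1 + 772/1200) = 773 / 1.6433 ≈ 470.39.
Rounding up, n = 471.

471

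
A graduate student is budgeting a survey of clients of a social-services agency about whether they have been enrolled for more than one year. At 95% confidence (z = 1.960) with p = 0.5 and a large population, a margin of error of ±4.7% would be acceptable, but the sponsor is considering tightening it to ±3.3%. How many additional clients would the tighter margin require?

447

At ±4.7%: n = 1.960² × 0.2500 / 0.047² ≈ 434.77 → 435.
At ±3.3%: n = 1.960² × 0.2500 / 0.033² ≈ 881.91 → 882.
Additional respondents: 882 − 435 = 447.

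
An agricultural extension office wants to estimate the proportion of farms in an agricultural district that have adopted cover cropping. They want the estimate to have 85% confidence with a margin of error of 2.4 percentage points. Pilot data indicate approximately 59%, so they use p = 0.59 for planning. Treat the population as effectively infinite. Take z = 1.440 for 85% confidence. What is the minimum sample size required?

871

With p = 0.59, p(1−p) = 0.2419.
n = z²·p(1−p)/E² = 1.440² × 0.2419 / 0.024² = 2.0736 × 0.2419 / 0.000576 ≈ 870.84.
Rounding up gives n = 871.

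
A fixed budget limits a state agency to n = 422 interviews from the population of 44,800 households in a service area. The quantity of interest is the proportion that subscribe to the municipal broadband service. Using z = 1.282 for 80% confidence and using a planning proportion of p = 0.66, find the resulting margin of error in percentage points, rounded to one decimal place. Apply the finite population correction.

Finite-population factor: (N−n)/(N−1) = (44800−422)/(44800−1) = 0.9906.
SE(p̂) = √[p(1−p)/n · (N−n)/(N−1)] = √[0.2244/422 × 0.9906] = 0.02295.
E = z × SE = 1.282 × 0.02295 = 0.02942 ≈ 2.9 percentage points.

2.9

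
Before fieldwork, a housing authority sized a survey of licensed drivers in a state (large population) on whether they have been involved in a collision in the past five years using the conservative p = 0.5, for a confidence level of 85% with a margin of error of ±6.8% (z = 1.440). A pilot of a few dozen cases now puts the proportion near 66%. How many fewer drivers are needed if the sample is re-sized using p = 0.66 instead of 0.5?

12

Conservative (p = 0.5): n = 1.440² × 0.25 / 0.068² ≈ 112.11 → 113.
Using p = 0.66: p(1−p) = 0.2244, so n = 1.440² × 0.2244 / 0.068² ≈ 100.63 → 101.
Reduction: 113 − 101 = 12.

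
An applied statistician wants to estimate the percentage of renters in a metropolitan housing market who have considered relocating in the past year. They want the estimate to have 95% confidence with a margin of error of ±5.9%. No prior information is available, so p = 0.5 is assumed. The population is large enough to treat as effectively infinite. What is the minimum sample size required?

For 95% confidence, z = 1.960.
With p = 0.5, p(1−p) = 0.25.
n = z²·p(1−p)/E² = 1.960² × 0.2500 / 0.059² = 3.8416 × 0.2500 / 0.003481 ≈ 275.90.
Rounding up gives n = 276.

276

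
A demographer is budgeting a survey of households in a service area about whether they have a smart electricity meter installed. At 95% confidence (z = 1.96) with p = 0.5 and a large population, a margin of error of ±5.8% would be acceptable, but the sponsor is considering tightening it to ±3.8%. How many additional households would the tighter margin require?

380

At ±5.8%: n = 1.96² × 0.2500 / 0.058² ≈ 285.49 → 286.
At ±3.8%: n = 1.96² × 0.2500 / 0.038² ≈ 665.10 → 666.
Additional respondents: 666 − 286 = 380.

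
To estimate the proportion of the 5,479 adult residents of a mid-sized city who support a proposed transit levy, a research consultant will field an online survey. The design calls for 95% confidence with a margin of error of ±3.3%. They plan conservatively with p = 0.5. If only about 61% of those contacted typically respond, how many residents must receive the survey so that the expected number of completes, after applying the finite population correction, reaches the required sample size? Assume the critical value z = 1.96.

1246

Completed interviews needed (unadjusted): n₀ = 1.96² × 0.2500 / 0.033² ≈ 881.91 → 882.
FPC for N = 5,479: n = 882 / (1 + 881/5479) = 882 / 1.1608 ≈ 759.82 → 760.
At a 61% response rate, contacts needed = 760 / 0.61 ≈ 1245.90 → 1246.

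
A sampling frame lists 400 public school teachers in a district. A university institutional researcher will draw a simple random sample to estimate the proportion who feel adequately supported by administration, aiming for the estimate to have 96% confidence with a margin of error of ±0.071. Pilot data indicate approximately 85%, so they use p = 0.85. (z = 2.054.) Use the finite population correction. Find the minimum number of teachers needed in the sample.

85

Unadjusted: n₀ = 2.054² × 0.85 × 0.15 / 0.071² ≈ 106.71, so n₀ = 107.
Finite population correction with N = 400: n = n₀ / (1 + (n₀−1)/N) = 107 / (1 + 106/400) = 107 / 1.2650 ≈ 84.58.
Rounding up, n = 85.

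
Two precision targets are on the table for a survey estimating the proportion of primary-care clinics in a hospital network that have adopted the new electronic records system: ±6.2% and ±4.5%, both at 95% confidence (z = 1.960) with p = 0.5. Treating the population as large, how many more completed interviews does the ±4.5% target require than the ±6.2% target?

At ±6.2%: n = 1.960² × 0.2500 / 0.062² ≈ 249.84 → 250.
At ±4.5%: n = 1.960² × 0.2500 / 0.045² ≈ 474.27 → 475.
Additional respondents: 475 − 250 = 225.

225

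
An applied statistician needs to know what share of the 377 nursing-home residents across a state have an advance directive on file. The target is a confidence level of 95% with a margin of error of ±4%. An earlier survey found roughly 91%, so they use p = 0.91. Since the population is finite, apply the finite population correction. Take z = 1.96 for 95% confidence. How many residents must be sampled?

Unadjusted: n₀ = 1.96² × 0.91 × 0.09 / 0.040² ≈ 196.64, so n₀ = 197.
Finite population correction with N = 377: n = n₀ / (1 + (n₀−1)/N) = 197 / (1 + 196/377) = 197 / 1.5199 ≈ 129.61.
Rounding up, n = 130.

130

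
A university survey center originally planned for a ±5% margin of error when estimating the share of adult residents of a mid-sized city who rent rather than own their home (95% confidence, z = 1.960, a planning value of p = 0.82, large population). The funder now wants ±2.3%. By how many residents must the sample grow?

At ±5%: n = 1.960² × 0.1476 / 0.050² ≈ 226.81 → 227.
At ±2.3%: n = 1.960² × 0.1476 / 0.023² ≈ 1071.87 → 1072.
Additional respondents: 1072 − 227 = 845.

845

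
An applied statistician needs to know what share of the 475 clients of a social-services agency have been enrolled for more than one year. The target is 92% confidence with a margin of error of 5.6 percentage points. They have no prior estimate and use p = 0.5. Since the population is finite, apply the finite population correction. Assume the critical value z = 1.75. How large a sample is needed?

Unadjusted: n₀ = 1.75² × 0.50 × 0.50 / 0.056² ≈ 244.14, so n₀ = 245.
Finite population correction with N = 475: n = n₀ / (1 + (n₀−1)/N) = 245 / (1 + 244/475) = 245 / 1.5137 ≈ 161.86.
Rounding up, n = 162.

162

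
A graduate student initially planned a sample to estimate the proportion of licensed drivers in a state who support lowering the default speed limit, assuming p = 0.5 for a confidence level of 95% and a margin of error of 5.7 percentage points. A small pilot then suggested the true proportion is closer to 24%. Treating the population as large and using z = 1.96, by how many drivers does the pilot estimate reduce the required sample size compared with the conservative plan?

80

Conservative (p = 0.5): n = 1.96² × 0.25 / 0.057² ≈ 295.60 → 296.
Using p = 0.24: p(1−p) = 0.1824, so n = 1.96² × 0.1824 / 0.057² ≈ 215.67 → 216.
Reduction: 296 − 216 = 80.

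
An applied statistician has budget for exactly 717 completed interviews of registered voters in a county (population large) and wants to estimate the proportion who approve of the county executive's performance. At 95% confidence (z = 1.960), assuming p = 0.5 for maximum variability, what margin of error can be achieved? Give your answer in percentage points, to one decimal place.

SE(p̂) = √[p(1−p)/n] = √[0.2500/717] = 0.01867.
E = z × SE = 1.960 × 0.01867 = 0.03660, or 3.7 percentage points.

3.7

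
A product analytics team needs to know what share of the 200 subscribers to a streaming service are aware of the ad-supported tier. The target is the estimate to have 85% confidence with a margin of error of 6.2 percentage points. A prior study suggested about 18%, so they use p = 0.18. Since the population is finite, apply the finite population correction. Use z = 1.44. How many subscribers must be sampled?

Unadjusted: n₀ = 1.44² × 0.18 × 0.82 / 0.062² ≈ 79.62, so n₀ = 80.
Finite population correction with N = 200: n = n₀ / (1 + (n₀−1)/N) = 80 / (1 + 79/200) = 80 / 1.3950 ≈ 57.35.
Rounding up, n = 58.

58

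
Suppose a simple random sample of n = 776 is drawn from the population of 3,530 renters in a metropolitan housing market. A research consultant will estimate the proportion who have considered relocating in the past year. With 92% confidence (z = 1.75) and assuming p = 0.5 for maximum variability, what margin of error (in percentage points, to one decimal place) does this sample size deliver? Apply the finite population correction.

2.8

Finite-population factor: (N−n)/(N−1) = (3530−776)/(3530−1) = 0.7804.
SE(p̂) = √[p(1−p)/n · (N−n)/(N−1)] = √[0.2500/776 × 0.7804] = 0.01586.
E = z × SE = 1.75 × 0.01586 = 0.02775 ≈ 2.8 percentage points.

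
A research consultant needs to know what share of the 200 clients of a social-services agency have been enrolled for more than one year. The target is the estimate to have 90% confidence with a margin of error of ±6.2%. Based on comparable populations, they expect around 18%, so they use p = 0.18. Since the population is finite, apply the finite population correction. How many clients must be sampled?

For 90% confidence, z = 1.645.
Unadjusted: n₀ = 1.645² × 0.18 × 0.82 / 0.062² ≈ 103.90, so n₀ = 104.
Finite population correction with N = 200: n = n₀ / (1 + (n₀−1)/N) = 104 / (1 + 103/200) = 104 / 1.5150 ≈ 68.65.
Rounding up, n = 69.

69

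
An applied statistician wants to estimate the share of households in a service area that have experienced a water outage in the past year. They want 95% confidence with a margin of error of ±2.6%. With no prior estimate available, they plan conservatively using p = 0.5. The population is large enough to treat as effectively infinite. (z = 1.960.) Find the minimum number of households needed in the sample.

With p = 0.5, p(1−p) = 0.25.
n = z²·p(1−p)/E² = 1.960² × 0.2500 / 0.026² = 3.8416 × 0.2500 / 0.000676 ≈ 1420.71.
Rounding up gives n = 1421.

1421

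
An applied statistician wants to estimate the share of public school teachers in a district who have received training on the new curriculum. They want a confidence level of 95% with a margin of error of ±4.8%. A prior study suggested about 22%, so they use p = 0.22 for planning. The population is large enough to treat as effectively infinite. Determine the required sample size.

For 95% confidence, z = 1.960.
With p = 0.22, p(1−p) = 0.1716.
n = z²·p(1−p)/E² = 1.960² × 0.1716 / 0.048² = 3.8416 × 0.1716 / 0.002304 ≈ 286.12.
Rounding up gives n = 287.

287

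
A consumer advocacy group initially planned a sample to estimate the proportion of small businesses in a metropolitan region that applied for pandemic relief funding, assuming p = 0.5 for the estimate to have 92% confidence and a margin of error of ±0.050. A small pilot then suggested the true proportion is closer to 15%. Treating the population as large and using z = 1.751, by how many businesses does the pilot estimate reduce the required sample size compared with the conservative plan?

150

Conservative (p = 0.5): n = 1.751² × 0.25 / 0.050² ≈ 306.60 → 307.
Using p = 0.15: p(1−p) = 0.1275, so n = 1.751² × 0.1275 / 0.050² ≈ 156.37 → 157.
Reduction: 307 − 157 = 150.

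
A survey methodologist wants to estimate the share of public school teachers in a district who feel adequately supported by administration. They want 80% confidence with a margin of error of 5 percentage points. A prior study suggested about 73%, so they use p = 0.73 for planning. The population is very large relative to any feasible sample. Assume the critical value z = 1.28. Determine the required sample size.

130

With p = 0.73, p(1−p) = 0.1971.
n = z²·p(1−p)/E² = 1.28² × 0.1971 / 0.050² = 1.6384 × 0.1971 / 0.002500 ≈ 129.17.
Rounding up gives n = 130.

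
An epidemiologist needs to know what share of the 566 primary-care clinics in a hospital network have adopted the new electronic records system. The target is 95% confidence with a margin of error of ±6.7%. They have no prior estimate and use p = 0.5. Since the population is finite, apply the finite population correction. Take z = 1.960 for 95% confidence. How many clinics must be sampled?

156

Unadjusted: n₀ = 1.960² × 0.50 × 0.50 / 0.067² ≈ 213.95, so n₀ = 214.
Finite population correction with N = 566: n = n₀ / (1 + (n₀−1)/N) = 214 / (1 + 213/566) = 214 / 1.3763 ≈ 155.49.
Rounding up, n = 156.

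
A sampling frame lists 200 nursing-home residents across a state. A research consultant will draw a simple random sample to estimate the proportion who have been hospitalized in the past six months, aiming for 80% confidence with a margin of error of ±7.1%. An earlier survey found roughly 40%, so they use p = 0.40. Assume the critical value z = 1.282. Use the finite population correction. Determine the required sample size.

57

Unadjusted: n₀ = 1.282² × 0.40 × 0.60 / 0.071² ≈ 78.25, so n₀ = 79.
Finite population correction with N = 200: n = n₀ / (1 + (n₀−1)/N) = 79 / (1 + 78/200) = 79 / 1.3900 ≈ 56.83.
Rounding up, n = 57.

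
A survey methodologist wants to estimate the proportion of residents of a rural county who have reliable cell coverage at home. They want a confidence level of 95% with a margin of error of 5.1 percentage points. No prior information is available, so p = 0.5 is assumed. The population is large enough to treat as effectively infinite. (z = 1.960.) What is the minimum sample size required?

With p = 0.5, p(1−p) = 0.25.
n = z²·p(1−p)/E² = 1.960² × 0.2500 / 0.051² = 3.8416 × 0.2500 / 0.002601 ≈ 369.24.
Rounding up gives n = 370.

370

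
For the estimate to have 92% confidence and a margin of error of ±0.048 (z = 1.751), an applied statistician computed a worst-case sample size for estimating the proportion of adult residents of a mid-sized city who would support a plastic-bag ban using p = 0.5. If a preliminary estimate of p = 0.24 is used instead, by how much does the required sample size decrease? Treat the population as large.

Conservative (p = 0.5): n = 1.751² × 0.25 / 0.048² ≈ 332.68 → 333.
Using p = 0.24: p(1−p) = 0.1824, so n = 1.751² × 0.1824 / 0.048² ≈ 242.73 → 243.
Reduction: 333 − 243 = 90.

90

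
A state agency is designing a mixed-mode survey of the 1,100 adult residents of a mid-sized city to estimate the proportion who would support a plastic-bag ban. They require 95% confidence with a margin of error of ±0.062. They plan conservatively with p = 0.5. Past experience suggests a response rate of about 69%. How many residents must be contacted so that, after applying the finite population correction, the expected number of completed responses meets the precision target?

For 95% confidence, z = 1.960.
Completed interviews needed (unadjusted): n₀ = 1.960² × 0.2500 / 0.062² ≈ 249.84 → 250.
FPC for N = 1,100: n = 250 / (1 + 249/1100) = 250 / 1.2264 ≈ 203.85 → 204.
At a 69% response rate, contacts needed = 204 / 0.69 ≈ 295.65 → 296.

296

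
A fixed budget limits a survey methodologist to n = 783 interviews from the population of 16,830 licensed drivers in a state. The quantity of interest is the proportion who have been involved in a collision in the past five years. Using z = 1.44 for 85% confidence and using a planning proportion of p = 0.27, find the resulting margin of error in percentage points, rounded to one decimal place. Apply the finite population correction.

Finite-population factor: (N−n)/(N−1) = (16830−783)/(16830−1) = 0.9535.
SE(p̂) = √[p(1−p)/n · (N−n)/(N−1)] = √[0.1971/783 × 0.9535] = 0.01549.
E = z × SE = 1.44 × 0.01549 = 0.02231 ≈ 2.2 percentage points.

2.2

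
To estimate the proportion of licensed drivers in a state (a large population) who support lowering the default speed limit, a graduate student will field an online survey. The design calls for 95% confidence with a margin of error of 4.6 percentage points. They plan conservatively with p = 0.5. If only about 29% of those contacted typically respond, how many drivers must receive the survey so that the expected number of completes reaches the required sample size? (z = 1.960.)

1566

Completed interviews needed: n₀ = 1.960² × 0.2500 / 0.046² ≈ 453.88 → 454.
At a 29% response rate, contacts needed = 454 / 0.29 ≈ 1565.52 → 1566.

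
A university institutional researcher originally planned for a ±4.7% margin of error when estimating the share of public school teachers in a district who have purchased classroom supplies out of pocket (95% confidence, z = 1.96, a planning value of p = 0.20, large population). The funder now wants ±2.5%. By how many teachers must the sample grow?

705

At ±4.7%: n = 1.96² × 0.1600 / 0.047² ≈ 278.25 → 279.
At ±2.5%: n = 1.96² × 0.1600 / 0.025² ≈ 983.45 → 984.
Additional respondents: 984 − 279 = 705.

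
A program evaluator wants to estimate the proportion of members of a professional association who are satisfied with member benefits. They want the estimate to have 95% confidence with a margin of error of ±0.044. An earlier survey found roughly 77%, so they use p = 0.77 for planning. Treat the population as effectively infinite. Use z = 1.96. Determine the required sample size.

352

With p = 0.77, p(1−p) = 0.1771.
n = z²·p(1−p)/E² = 1.96² × 0.1771 / 0.044² = 3.8416 × 0.1771 / 0.001936 ≈ 351.42.
Rounding up gives n = 352.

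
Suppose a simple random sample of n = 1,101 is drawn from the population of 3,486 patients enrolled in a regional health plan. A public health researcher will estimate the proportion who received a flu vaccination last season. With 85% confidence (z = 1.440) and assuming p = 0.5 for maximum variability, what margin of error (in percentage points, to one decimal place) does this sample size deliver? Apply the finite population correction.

Finite-population factor: (N−n)/(N−1) = (3486−1101)/(3486−1) = 0.6844.
SE(p̂) = √[p(1−p)/n · (N−n)/(N−1)] = √[0.2500/1101 × 0.6844] = 0.01247.
E = z × SE = 1.440 × 0.01247 = 0.01795 ≈ 1.8 percentage points.

1.8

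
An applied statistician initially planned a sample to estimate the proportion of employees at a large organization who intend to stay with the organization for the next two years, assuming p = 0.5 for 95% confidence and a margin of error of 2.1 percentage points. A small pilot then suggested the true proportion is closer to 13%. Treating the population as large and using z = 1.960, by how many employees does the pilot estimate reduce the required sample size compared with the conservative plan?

1192

Conservative (p = 0.5): n = 1.960² × 0.25 / 0.021² ≈ 2177.78 → 2178.
Using p = 0.13: p(1−p) = 0.1131, so n = 1.960² × 0.1131 / 0.021² ≈ 985.23 → 986.
Reduction: 2178 − 986 = 1192.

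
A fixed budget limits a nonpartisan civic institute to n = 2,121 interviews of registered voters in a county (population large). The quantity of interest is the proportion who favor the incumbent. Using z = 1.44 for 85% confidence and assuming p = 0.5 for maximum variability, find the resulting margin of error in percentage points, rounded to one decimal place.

1.6

SE(p̂) = √[p(1−p)/n] = √[0.2500/2121] = 0.01086.
E = z × SE = 1.44 × 0.01086 = 0.01563, or 1.6 percentage points.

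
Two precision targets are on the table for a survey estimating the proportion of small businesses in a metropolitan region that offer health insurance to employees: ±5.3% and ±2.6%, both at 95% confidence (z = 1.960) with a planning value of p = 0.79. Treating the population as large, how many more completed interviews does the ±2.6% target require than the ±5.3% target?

716

At ±5.3%: n = 1.960² × 0.1659 / 0.053² ≈ 226.89 → 227.
At ±2.6%: n = 1.960² × 0.1659 / 0.026² ≈ 942.78 → 943.
Additional respondents: 943 − 227 = 716.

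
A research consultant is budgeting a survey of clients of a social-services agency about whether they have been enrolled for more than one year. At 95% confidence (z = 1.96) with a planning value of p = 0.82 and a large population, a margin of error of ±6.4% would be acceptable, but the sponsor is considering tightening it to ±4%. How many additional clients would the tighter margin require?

At ±6.4%: n = 1.96² × 0.1476 / 0.064² ≈ 138.43 → 139.
At ±4%: n = 1.96² × 0.1476 / 0.040² ≈ 354.39 → 355.
Additional respondents: 355 − 139 = 216.

216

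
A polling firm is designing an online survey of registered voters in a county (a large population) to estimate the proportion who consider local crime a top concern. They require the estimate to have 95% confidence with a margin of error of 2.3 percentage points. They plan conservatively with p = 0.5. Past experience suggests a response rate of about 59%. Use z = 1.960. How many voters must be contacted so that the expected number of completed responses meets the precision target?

Completed interviews needed: n₀ = 1.960² × 0.2500 / 0.023² ≈ 1815.50 → 1816.
At a 59% response rate, contacts needed = 1816 / 0.59 ≈ 3077.97 → 3078.

3078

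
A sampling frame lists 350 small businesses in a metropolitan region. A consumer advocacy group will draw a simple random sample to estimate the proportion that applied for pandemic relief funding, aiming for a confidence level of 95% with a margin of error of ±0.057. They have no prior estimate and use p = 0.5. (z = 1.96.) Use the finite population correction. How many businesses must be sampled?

161

Unadjusted: n₀ = 1.96² × 0.50 × 0.50 / 0.057² ≈ 295.60, so n₀ = 296.
Finite population correction with N = 350: n = n₀ / (1 + (n₀−1)/N) = 296 / (1 + 295/350) = 296 / 1.8429 ≈ 160.62.
Rounding up, n = 161.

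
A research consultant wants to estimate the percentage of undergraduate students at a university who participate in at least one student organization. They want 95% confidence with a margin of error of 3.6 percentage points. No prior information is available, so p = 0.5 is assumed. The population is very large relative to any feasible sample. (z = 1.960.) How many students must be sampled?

With p = 0.5, p(1−p) = 0.25.
n = z²·p(1−p)/E² = 1.960² × 0.2500 / 0.036² = 3.8416 × 0.2500 / 0.001296 ≈ 741.05.
Rounding up gives n = 742.

742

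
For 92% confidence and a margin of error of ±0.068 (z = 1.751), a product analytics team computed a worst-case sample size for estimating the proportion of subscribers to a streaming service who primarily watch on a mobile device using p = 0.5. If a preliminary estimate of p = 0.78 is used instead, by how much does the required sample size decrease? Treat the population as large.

52

Conservative (p = 0.5): n = 1.751² × 0.25 / 0.068² ≈ 165.77 → 166.
Using p = 0.78: p(1−p) = 0.1716, so n = 1.751² × 0.1716 / 0.068² ≈ 113.78 → 114.
Reduction: 166 − 114 = 52.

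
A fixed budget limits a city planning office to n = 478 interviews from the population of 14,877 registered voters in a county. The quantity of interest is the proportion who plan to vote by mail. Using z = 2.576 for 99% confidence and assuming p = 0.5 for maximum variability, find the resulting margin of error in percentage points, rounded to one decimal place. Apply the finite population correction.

5.8

Finite-population factor: (N−n)/(N−1) = (14877−478)/(14877−1) = 0.9679.
SE(p̂) = √[p(1−p)/n · (N−n)/(N−1)] = √[0.2500/478 × 0.9679] = 0.02250.
E = z × SE = 2.576 × 0.02250 = 0.05796 ≈ 5.8 percentage points.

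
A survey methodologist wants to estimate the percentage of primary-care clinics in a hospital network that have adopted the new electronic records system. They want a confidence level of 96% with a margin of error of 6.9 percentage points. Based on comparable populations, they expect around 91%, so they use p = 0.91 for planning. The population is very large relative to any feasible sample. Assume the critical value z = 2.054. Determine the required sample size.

73

With p = 0.91, p(1−p) = 0.0819.
n = z²·p(1−p)/E² = 2.054² × 0.0819 / 0.069² = 4.2189 × 0.0819 / 0.004761 ≈ 72.57.
Rounding up gives n = 73.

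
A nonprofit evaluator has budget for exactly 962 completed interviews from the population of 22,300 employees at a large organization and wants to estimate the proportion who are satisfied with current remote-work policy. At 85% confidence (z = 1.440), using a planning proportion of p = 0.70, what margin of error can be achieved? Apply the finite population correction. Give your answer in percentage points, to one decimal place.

2.1

Finite-population factor: (N−n)/(N−1) = (22300−962)/(22300−1) = 0.9569.
SE(p̂) = √[p(1−p)/n · (N−n)/(N−1)] = √[0.2100/962 × 0.9569] = 0.01445.
E = z × SE = 1.440 × 0.01445 = 0.02081 ≈ 2.1 percentage points.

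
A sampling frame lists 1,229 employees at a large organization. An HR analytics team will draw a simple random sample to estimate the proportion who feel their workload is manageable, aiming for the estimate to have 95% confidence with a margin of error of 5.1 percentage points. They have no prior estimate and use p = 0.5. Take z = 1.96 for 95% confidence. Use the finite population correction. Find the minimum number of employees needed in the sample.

285

Unadjusted: n₀ = 1.96² × 0.50 × 0.50 / 0.051² ≈ 369.24, so n₀ = 370.
Finite population correction with N = 1,229: n = n₀ / (1 + (n₀−1)/N) = 370 / (1 + 369/1229) = 370 / 1.3002 ≈ 284.56.
Rounding up, n = 285.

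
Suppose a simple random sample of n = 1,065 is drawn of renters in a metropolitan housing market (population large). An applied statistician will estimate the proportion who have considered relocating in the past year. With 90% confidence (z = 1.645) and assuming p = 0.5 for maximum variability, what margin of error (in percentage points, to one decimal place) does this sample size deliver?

2.5

SE(p̂) = √[p(1−p)/n] = √[0.2500/1065] = 0.01532.
E = z × SE = 1.645 × 0.01532 = 0.02520, or 2.5 percentage points.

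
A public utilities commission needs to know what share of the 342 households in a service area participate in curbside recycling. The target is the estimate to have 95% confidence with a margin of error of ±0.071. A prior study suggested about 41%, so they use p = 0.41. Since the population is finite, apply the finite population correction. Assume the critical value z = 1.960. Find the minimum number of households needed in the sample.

121

Unadjusted: n₀ = 1.960² × 0.41 × 0.59 / 0.071² ≈ 184.34, so n₀ = 185.
Finite population correction with N = 342: n = n₀ / (1 + (n₀−1)/N) = 185 / (1 + 184/342) = 185 / 1.5380 ≈ 120.29.
Rounding up, n = 121.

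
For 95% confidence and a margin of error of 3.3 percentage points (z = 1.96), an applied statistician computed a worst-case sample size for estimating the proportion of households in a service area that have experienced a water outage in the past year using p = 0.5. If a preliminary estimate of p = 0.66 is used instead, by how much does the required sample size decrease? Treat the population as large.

Conservative (p = 0.5): n = 1.96² × 0.25 / 0.033² ≈ 881.91 → 882.
Using p = 0.66: p(1−p) = 0.2244, so n = 1.96² × 0.2244 / 0.033² ≈ 791.60 → 792.
Reduction: 882 − 792 = 90.

90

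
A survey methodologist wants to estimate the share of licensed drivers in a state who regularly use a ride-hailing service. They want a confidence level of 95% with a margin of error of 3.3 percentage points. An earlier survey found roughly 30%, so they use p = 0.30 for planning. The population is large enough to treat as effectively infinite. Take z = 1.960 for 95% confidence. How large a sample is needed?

With p = 0.30, p(1−p) = 0.2100.
n = z²·p(1−p)/E² = 1.960² × 0.2100 / 0.033² = 3.8416 × 0.2100 / 0.001089 ≈ 740.80.
Rounding up gives n = 741.

741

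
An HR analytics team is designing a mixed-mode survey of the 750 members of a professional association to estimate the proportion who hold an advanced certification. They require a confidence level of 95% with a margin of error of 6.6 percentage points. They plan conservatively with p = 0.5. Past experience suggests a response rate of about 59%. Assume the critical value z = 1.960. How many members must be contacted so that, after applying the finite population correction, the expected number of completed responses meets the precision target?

Completed interviews needed (unadjusted): n₀ = 1.960² × 0.2500 / 0.066² ≈ 220.48 → 221.
FPC for N = 750: n = 221 / (1 + 220/750) = 221 / 1.2933 ≈ 170.88 → 171.
At a 59% response rate, contacts needed = 171 / 0.59 ≈ 289.83 → 290.

290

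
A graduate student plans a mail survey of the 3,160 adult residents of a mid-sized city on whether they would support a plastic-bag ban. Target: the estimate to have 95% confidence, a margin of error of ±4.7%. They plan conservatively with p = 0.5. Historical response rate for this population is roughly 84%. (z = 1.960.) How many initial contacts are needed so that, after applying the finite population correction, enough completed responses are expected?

456

Completed interviews needed (unadjusted): n₀ = 1.960² × 0.2500 / 0.047² ≈ 434.77 → 435.
FPC for N = 3,160: n = 435 / (1 + 434/3160) = 435 / 1.1373 ≈ 382.47 → 383.
At an 84% response rate, contacts needed = 383 / 0.84 ≈ 455.95 → 456.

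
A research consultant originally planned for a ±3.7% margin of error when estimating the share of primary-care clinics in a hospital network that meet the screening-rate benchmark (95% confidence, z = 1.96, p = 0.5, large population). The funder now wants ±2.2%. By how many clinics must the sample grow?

At ±3.7%: n = 1.96² × 0.2500 / 0.037² ≈ 701.53 → 702.
At ±2.2%: n = 1.96² × 0.2500 / 0.022² ≈ 1984.30 → 1985.
Additional respondents: 1985 − 702 = 1283.

1283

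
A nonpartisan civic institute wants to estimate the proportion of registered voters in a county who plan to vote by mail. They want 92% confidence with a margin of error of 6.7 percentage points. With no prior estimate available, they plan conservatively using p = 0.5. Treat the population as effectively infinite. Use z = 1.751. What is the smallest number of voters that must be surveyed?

With p = 0.5, p(1−p) = 0.25.
n = z²·p(1−p)/E² = 1.751² × 0.2500 / 0.067² = 3.0660 × 0.2500 / 0.004489 ≈ 170.75.
Rounding up gives n = 171.

171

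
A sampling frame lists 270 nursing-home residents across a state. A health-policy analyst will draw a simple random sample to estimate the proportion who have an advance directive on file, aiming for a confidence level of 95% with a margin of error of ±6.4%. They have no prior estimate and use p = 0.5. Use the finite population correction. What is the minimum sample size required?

126

For 95% confidence, z = 1.960.
Unadjusted: n₀ = 1.960² × 0.50 × 0.50 / 0.064² ≈ 234.47, so n₀ = 235.
Finite population correction with N = 270: n = n₀ / (1 + (n₀−1)/N) = 235 / (1 + 234/270) = 235 / 1.8667 ≈ 125.89.
Rounding up, n = 126.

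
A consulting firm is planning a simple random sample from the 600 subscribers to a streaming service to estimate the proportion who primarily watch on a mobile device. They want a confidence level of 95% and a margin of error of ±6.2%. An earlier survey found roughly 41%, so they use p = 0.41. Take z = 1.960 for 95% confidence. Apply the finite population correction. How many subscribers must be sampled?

173

Unadjusted: n₀ = 1.960² × 0.41 × 0.59 / 0.062² ≈ 241.75, so n₀ = 242.
Finite population correction with N = 600: n = n₀ / (1 + (n₀−1)/N) = 242 / (1 + 241/600) = 242 / 1.4017 ≈ 172.65.
Rounding up, n = 173.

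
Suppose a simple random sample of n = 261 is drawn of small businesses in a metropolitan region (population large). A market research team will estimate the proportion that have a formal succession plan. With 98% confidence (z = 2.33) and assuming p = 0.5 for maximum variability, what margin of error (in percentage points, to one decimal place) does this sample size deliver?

7.2

SE(p̂) = √[p(1−p)/n] = √[0.2500/261] = 0.03095.
E = z × SE = 2.33 × 0.03095 = 0.07211, or 7.2 percentage points.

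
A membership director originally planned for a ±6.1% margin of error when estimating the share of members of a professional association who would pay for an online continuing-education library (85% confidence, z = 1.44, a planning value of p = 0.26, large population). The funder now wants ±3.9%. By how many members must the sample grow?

At ±6.1%: n = 1.44² × 0.1924 / 0.061² ≈ 107.22 → 108.
At ±3.9%: n = 1.44² × 0.1924 / 0.039² ≈ 262.30 → 263.
Additional respondents: 263 − 108 = 155.

155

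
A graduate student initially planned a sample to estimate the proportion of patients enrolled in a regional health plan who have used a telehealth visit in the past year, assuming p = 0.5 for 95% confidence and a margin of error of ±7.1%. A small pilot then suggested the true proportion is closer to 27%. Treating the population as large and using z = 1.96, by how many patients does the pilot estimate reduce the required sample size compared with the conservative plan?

Conservative (p = 0.5): n = 1.96² × 0.25 / 0.071² ≈ 190.52 → 191.
Using p = 0.27: p(1−p) = 0.1971, so n = 1.96² × 0.1971 / 0.071² ≈ 150.20 → 151.
Reduction: 191 − 151 = 40.

40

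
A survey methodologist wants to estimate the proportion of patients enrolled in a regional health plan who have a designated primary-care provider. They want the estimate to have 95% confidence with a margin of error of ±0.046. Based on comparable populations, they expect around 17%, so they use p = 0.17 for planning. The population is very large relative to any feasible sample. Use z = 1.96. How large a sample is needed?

With p = 0.17, p(1−p) = 0.1411.
n = z²·p(1−p)/E² = 1.96² × 0.1411 / 0.046² = 3.8416 × 0.1411 / 0.002116 ≈ 256.17.
Rounding up gives n = 257.

257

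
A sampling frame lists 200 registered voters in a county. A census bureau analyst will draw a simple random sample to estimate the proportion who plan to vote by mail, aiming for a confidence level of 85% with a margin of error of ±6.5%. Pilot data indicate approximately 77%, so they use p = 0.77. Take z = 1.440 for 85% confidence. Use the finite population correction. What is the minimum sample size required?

Unadjusted: n₀ = 1.440² × 0.77 × 0.23 / 0.065² ≈ 86.92, so n₀ = 87.
Finite population correction with N = 200: n = n₀ / (1 + (n₀−1)/N) = 87 / (1 + 86/200) = 87 / 1.4300 ≈ 60.84.
Rounding up, n = 61.

61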